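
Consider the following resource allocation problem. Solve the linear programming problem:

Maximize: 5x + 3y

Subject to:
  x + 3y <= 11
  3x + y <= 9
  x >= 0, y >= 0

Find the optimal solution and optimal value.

Feasible vertices: (0, 0), (0, 11/3), (2, 3), (3, 0)
Objective 5x + 3y at each:
  (0, 0): 0
  (0, 11/3): 11
  (2, 3): 19
  (3, 0): 15
Maximum is 19 at (2, 3).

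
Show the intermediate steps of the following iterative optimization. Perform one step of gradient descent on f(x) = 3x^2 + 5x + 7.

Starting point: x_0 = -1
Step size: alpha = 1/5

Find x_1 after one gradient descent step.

f(x) = 3x^2 + 5x + 7
f'(x) = 6x + 5
f'(-1) = 6*-1 + (5) = -1
x_1 = x_0 - alpha * f'(x_0) = -1 - 1/5 * -1 = -4/5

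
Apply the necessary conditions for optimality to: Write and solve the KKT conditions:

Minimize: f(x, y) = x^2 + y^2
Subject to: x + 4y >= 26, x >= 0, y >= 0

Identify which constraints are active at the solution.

KKT conditions for min x^2 + y^2 s.t. 1x + 4y >= 26, x >= 0, y >= 0:
Stationarity: 2x = mu*1 + mu_x, 2y = mu*4 + mu_y, with mu, mu_x, mu_y >= 0
Complementary slackness: mu*(x + 4y - 26) = 0, mu_x*x = 0, mu_y*y = 0
(0, 0) is infeasible (1*0 + 4*0 < 26), so if mu = 0 stationarity would force x = mu_x/2 >= 0, y = mu_y/2 >= 0 with mu_x*x = mu_y*y = 0, i.e. x = y = 0: contradiction. Hence mu > 0 and x + 4y = 26 is active.
Try x > 0, y > 0 (so mu_x = mu_y = 0): x = 1*mu/2, y = 4*mu/2
Substitute: 1*(1*mu/2) + 4*(4*mu/2) = 26
  mu*17/2 = 26 => mu = 52/17
x* = 26/17 > 0, y* = 104/17 > 0, consistent with mu_x = mu_y = 0.
f is convex and the constraints are linear, so this KKT point is the global minimum.
f* = 676/17
Active constraints: x + 4y >= 26 (holds with equality, mu = 52/17 > 0); x >= 0 and y >= 0 are inactive (mu_x = mu_y = 0).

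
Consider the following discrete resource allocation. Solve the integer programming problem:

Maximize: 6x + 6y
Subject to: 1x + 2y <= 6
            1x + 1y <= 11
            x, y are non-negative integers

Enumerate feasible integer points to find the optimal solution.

Constraint 1: 1x + 2y <= 6
Constraint 2: 1x + 1y <= 11
Feasible x range (need y >= 0): 0 <= x <= min(6/1, 11/1) => x in {0, ..., 6}.
Enumerate feasible integer points row by row (the coefficient of y is 6 > 0, so for each x the largest feasible y gives the best value):
  x = 0: y <= min((6 - 1*0)/2, (11 - 1*0)/1) => y in {0, ..., 3}; best 6*0 + 6*3 = 18
  x = 1: y <= min((6 - 1*1)/2, (11 - 1*1)/1) => y in {0, ..., 2}; best 6*1 + 6*2 = 18
  x = 2: y <= min((6 - 1*2)/2, (11 - 1*2)/1) => y in {0, ..., 2}; best 6*2 + 6*2 = 24
  x = 3: y <= min((6 - 1*3)/2, (11 - 1*3)/1) => y in {0, ..., 1}; best 6*3 + 6*1 = 24
  x = 4: y <= min((6 - 1*4)/2, (11 - 1*4)/1) => y in {0, ..., 1}; best 6*4 + 6*1 = 30
  x = 5: y <= min((6 - 1*5)/2, (11 - 1*5)/1) => y in {0}; best 6*5 + 6*0 = 30
  x = 6: y <= min((6 - 1*6)/2, (11 - 1*6)/1) => y in {0}; best 6*6 + 6*0 = 36
The maximum 6x + 6y = 36 is achieved at x = 6, y = 0.
Check: 1*6 + 2*0 = 6 <= 6 and 1*6 + 1*0 = 6 <= 11.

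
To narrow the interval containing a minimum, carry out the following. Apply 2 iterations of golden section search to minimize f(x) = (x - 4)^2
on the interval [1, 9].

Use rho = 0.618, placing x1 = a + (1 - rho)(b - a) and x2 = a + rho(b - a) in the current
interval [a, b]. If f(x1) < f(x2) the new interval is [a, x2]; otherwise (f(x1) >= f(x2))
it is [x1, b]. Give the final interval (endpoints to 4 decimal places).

Golden section search for min of f(x) = (x - 4)^2 on [1, 9].
Each step: x1 = a + (1 - rho)(b - a), x2 = a + rho(b - a); if f(x1) < f(x2) keep [a, x2], otherwise keep [x1, b].
Step 1: [1.0000, 9.0000], x1=4.0560 (f=0.0031), x2=5.9440 (f=3.7791); f(x1) < f(x2) => keep [1.0000, 5.9440]
Step 2: [1.0000, 5.9440], x1=2.8886 (f=1.2352), x2=4.0554 (f=0.0031); f(x1) > f(x2) => keep [2.8886, 5.9440]
Final interval: [2.8886, 5.9440]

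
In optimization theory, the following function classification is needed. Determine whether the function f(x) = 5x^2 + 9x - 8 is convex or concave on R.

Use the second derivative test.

f(x) = 5x^2 + 9x - 8
f'(x) = 10x + 9
f''(x) = 10
Since f''(x) = 10 > 0 for all x, f is convex on R.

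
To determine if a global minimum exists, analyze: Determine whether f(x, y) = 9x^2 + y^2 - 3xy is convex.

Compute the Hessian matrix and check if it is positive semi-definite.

f(x,y) = 9x^2 + y^2 - 3xy
Hessian H = [[18, -3], [-3, 2]]
trace(H) = 20, det(H) = 27
Eigenvalues: (20 +/- sqrt(292)) / 2 = 18.54, 1.456
Since both eigenvalues > 0, f is convex.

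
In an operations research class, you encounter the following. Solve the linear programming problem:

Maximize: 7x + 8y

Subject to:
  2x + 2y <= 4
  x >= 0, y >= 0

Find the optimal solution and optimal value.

The feasible region has vertices at [(0, 0), (2, 0), (0, 2)].
Checking objective 7x + 8y at each vertex:
  (0, 0): 7*0 + 8*0 = 0
  (2, 0): 7*2 + 8*0 = 14
  (0, 2): 7*0 + 8*2 = 16
Maximum is 16 at (0, 2).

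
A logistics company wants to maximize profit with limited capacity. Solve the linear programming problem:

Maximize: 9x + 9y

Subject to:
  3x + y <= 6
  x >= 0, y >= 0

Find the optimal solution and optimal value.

The feasible region has vertices at [(0, 0), (2, 0), (0, 6)].
Checking objective 9x + 9y at each vertex:
  (0, 0): 9*0 + 9*0 = 0
  (2, 0): 9*2 + 9*0 = 18
  (0, 6): 9*0 + 9*6 = 54
Maximum is 54 at (0, 6).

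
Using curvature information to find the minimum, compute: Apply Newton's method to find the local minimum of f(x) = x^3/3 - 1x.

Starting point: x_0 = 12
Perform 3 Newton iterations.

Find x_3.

f(x) = x^3/3 - 1x
f'(x) = x^2 - 1, f''(x) = 2x
Newton update: x_{n+1} = x_n - (x_n^2 - 1)/(2*x_n)
Step 1: x_0 = 12, f'=143, f''=24, x_1 = 145/24
Step 2: x_1 = 145/24, f'=20449/576, f''=145/12, x_2 = 21601/6960
Step 3: x_2 = 21601/6960, f'=418161601/48441600, f''=21601/3480, x_3 = 515044801/300685920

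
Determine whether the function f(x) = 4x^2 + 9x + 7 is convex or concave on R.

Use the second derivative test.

f(x) = 4x^2 + 9x + 7
f'(x) = 8x + 9
f''(x) = 8
Since f''(x) = 8 > 0 for all x, f is convex on R.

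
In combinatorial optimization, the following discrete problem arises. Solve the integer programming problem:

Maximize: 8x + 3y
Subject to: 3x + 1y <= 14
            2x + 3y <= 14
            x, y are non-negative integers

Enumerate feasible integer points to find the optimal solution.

Constraint 1: 3x + 1y <= 14
Constraint 2: 2x + 3y <= 14
Feasible x range (need y >= 0): 0 <= x <= min(14/3, 14/2) => x in {0, ..., 4}.
Enumerate feasible integer points row by row (the coefficient of y is 3 > 0, so for each x the largest feasible y gives the best value):
  x = 0: y <= min((14 - 3*0)/1, (14 - 2*0)/3) => y in {0, ..., 4}; best 8*0 + 3*4 = 12
  x = 1: y <= min((14 - 3*1)/1, (14 - 2*1)/3) => y in {0, ..., 4}; best 8*1 + 3*4 = 20
  x = 2: y <= min((14 - 3*2)/1, (14 - 2*2)/3) => y in {0, ..., 3}; best 8*2 + 3*3 = 25
  x = 3: y <= min((14 - 3*3)/1, (14 - 2*3)/3) => y in {0, ..., 2}; best 8*3 + 3*2 = 30
  x = 4: y <= min((14 - 3*4)/1, (14 - 2*4)/3) => y in {0, ..., 2}; best 8*4 + 3*2 = 38
The maximum 8x + 3y = 38 is achieved at x = 4, y = 2.
Check: 3*4 + 1*2 = 14 <= 14 and 2*4 + 3*2 = 14 <= 14.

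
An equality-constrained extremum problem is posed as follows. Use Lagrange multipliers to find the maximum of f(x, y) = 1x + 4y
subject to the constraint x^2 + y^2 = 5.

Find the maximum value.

Set up Lagrange conditions: grad f = lambda * grad g
  1 = 2*lambda*x
  4 = 2*lambda*y
From these: x/y = 1/4, so x = 1t, y = 4t for some t.
Substitute into constraint: (1t)^2 + (4t)^2 = 5
  t^2 * 17 = 5
  t = sqrt(5/17)
Maximum = 1*x + 4*y = (1^2 + 4^2)*t = 17 * sqrt(5/17) = sqrt(85)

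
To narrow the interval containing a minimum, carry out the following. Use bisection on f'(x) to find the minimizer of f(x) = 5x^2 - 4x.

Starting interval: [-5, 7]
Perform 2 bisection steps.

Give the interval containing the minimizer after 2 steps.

Finding critical point of f(x) = 5x^2 - 4x using bisection on f'(x) = 10x + -4.
f'(x) = 0 when x = 2/5.
Starting interval: [-5, 7]
Step 1: mid = 1, f'(mid) = 6, new interval = [-5, 1]
Step 2: mid = -2, f'(mid) = -24, new interval = [-2, 1]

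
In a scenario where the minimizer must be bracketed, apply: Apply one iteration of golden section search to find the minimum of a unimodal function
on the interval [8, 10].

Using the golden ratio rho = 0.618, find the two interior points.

Golden section search on [8, 10].
Golden ratio rho = 0.618 (approx).
Interior points:
  x_1 = 8 + (1-0.618)*2 = 8.7640
  x_2 = 8 + 0.618*2 = 9.2360
Compare f(x_1) and f(x_2) to determine which subinterval to keep.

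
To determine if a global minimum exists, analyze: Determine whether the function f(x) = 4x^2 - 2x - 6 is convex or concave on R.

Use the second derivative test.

f(x) = 4x^2 - 2x - 6
f'(x) = 8x - 2
f''(x) = 8
Since f''(x) = 8 > 0 for all x, f is convex on R.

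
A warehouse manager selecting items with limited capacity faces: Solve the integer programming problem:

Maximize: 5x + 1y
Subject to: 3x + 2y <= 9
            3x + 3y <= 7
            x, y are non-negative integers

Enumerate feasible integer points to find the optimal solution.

Constraint 1: 3x + 2y <= 9
Constraint 2: 3x + 3y <= 7
Feasible x range (need y >= 0): 0 <= x <= min(9/3, 7/3) => x in {0, ..., 2}.
Enumerate feasible integer points row by row (the coefficient of y is 1 > 0, so for each x the largest feasible y gives the best value):
  x = 0: y <= min((9 - 3*0)/2, (7 - 3*0)/3) => y in {0, ..., 2}; best 5*0 + 1*2 = 2
  x = 1: y <= min((9 - 3*1)/2, (7 - 3*1)/3) => y in {0, ..., 1}; best 5*1 + 1*1 = 6
  x = 2: y <= min((9 - 3*2)/2, (7 - 3*2)/3) => y in {0}; best 5*2 + 1*0 = 10
The maximum 5x + 1y = 10 is achieved at x = 2, y = 0.
Check: 3*2 + 2*0 = 6 <= 9 and 3*2 + 3*0 = 6 <= 7.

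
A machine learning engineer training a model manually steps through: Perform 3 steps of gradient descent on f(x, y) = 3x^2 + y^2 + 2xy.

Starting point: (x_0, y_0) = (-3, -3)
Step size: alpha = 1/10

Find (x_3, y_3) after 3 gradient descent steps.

f(x,y) = 3x^2 + y^2 + 2xy
grad_x = 6x + 2y, grad_y = 2y + 2x
Step 1: grad = (-24, -12), (-3/5, -9/5)
Step 2: grad = (-36/5, -24/5), (3/25, -33/25)
Step 3: grad = (-48/25, -12/5), (39/125, -27/25)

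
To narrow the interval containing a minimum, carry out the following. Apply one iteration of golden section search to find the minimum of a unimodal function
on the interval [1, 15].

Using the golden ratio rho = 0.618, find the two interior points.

Golden section search on [1, 15].
Golden ratio rho = 0.618 (approx).
Interior points:
  x_1 = 1 + (1-0.618)*14 = 6.3480
  x_2 = 1 + 0.618*14 = 9.6520
Compare f(x_1) and f(x_2) to determine which subinterval to keep.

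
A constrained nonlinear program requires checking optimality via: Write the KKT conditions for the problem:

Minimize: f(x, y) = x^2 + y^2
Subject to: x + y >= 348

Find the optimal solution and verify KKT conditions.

KKT conditions for min x^2 + y^2 s.t. x + y >= 348:
Stationarity: 2x = mu, 2y = mu
So x = y = mu/2.
Complementary slackness: mu*(x + y - 348) = 0
Primal feasibility: x + y >= 348; dual feasibility: mu >= 0
If mu = 0 then x = y = 0, but 0 + 0 < 348 is infeasible, so the constraint is active.
Constraint active: x + y = 2*(mu/2) = 348 => mu = 348
x = y = 174, f = 60552
Verify: stationarity 2*174 = 348 = mu; primal 174 + 174 = 348 >= 348; dual mu = 348 >= 0; complementary slackness 348*(348 - 348) = 0. All KKT conditions hold.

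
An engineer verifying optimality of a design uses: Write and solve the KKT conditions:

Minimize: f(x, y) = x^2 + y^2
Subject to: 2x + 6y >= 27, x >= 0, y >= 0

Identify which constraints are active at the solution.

KKT conditions for min x^2 + y^2 s.t. 2x + 6y >= 27, x >= 0, y >= 0:
Stationarity: 2x = mu*2 + mu_x, 2y = mu*6 + mu_y, with mu, mu_x, mu_y >= 0
Complementary slackness: mu*(2x + 6y - 27) = 0, mu_x*x = 0, mu_y*y = 0
(0, 0) is infeasible (2*0 + 6*0 < 27), so if mu = 0 stationarity would force x = mu_x/2 >= 0, y = mu_y/2 >= 0 with mu_x*x = mu_y*y = 0, i.e. x = y = 0: contradiction. Hence mu > 0 and 2x + 6y = 27 is active.
Try x > 0, y > 0 (so mu_x = mu_y = 0): x = 2*mu/2, y = 6*mu/2
Substitute: 2*(2*mu/2) + 6*(6*mu/2) = 27
  mu*40/2 = 27 => mu = 27/20
x* = 27/20 > 0, y* = 81/20 > 0, consistent with mu_x = mu_y = 0.
f is convex and the constraints are linear, so this KKT point is the global minimum.
f* = 729/40
Active constraints: 2x + 6y >= 27 (holds with equality, mu = 27/20 > 0); x >= 0 and y >= 0 are inactive (mu_x = mu_y = 0).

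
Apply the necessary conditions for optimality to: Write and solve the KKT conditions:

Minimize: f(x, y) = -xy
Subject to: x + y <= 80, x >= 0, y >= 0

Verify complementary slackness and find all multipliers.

Problem: min -xy s.t. x + y <= 80 (multiplier lambda), x >= 0 (mu_x), y >= 0 (mu_y)
KKT stationarity: -y + lambda - mu_x = 0, -x + lambda - mu_y = 0, with lambda, mu_x, mu_y >= 0
Complementary slackness: lambda*(x + y - 80) = 0, mu_x*x = 0, mu_y*y = 0
If lambda = 0: y = -mu_x <= 0 and x = -mu_y <= 0 force x = y = 0 with f = 0; but x = y = 40 is feasible with f = -1600 < 0, so this is not the minimum. Hence lambda > 0 and x + y = 80.
Try x > 0, y > 0 (so mu_x = mu_y = 0): y = lambda, x = lambda => x = y = lambda
x + y = 80 => 2*lambda = 80 => lambda = 40
x* = y* = 40 > 0, consistent with mu_x = mu_y = 0.
(Any feasible point with x = 0 or y = 0 has f = 0 > -1600, so the minimum is not on those boundaries.)
min(-xy) = -1600 (i.e. max xy = 1600)
Multipliers: lambda = 40, mu_x = 0, mu_y = 0
Complementary slackness: lambda*(x + y - 80) = 40*(40 + 40 - 80) = 0, mu_x*x = 0*40 = 0, mu_y*y = 0*40 = 0. Satisfied.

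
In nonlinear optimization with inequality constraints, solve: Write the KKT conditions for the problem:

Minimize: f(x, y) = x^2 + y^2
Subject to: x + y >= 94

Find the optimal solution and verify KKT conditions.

KKT conditions for min x^2 + y^2 s.t. x + y >= 94:
Stationarity: 2x = mu, 2y = mu
So x = y = mu/2.
Complementary slackness: mu*(x + y - 94) = 0
Primal feasibility: x + y >= 94; dual feasibility: mu >= 0
If mu = 0 then x = y = 0, but 0 + 0 < 94 is infeasible, so the constraint is active.
Constraint active: x + y = 2*(mu/2) = 94 => mu = 94
x = y = 47, f = 4418
Verify: stationarity 2*47 = 94 = mu; primal 47 + 47 = 94 >= 94; dual mu = 94 >= 0; complementary slackness 94*(94 - 94) = 0. All KKT conditions hold.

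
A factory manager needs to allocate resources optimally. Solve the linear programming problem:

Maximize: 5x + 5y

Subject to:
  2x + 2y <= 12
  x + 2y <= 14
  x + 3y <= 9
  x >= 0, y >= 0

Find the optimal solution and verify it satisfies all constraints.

Feasible vertices: (0, 0), (0, 3), (9/2, 3/2), (6, 0)
Objective 5x + 5y at each vertex:
  (0, 0): 0
  (0, 3): 15
  (9/2, 3/2): 30
  (6, 0): 30
Maximum is 30 at (9/2, 3/2).
Verify constraints at (x, y) = (9/2, 3/2):
  2*(9/2) + 2*(3/2) = 12 <= 12 (active)
  1*(9/2) + 2*(3/2) = 15/2 <= 14
  1*(9/2) + 3*(3/2) = 9 <= 9 (active)
  x = 9/2 >= 0, y = 3/2 >= 0. All constraints satisfied.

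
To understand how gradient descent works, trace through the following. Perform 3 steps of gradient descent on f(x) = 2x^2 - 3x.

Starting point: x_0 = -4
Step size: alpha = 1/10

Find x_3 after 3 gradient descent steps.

f(x) = 2x^2 - 3x, f'(x) = 4x + (-3)
Step 1: f'(-4) = -19, x_1 = -4 - 1/10 * -19 = -21/10
Step 2: f'(-21/10) = -57/5, x_2 = -21/10 - 1/10 * -57/5 = -24/25
Step 3: f'(-24/25) = -171/25, x_3 = -24/25 - 1/10 * -171/25 = -69/250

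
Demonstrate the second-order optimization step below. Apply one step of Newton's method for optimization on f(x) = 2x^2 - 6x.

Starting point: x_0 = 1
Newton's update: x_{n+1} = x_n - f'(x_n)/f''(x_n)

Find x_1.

f(x) = 2x^2 - 6x
f'(x) = 4x + (-6), f''(x) = 4
Newton step: x_1 = x_0 - f'(x_0)/f''(x_0)
f'(1) = -2
x_1 = 1 - -2/4 = 3/2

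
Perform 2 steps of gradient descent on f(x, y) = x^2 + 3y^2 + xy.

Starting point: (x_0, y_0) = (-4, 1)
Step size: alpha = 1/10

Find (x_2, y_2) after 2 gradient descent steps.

f(x,y) = x^2 + 3y^2 + xy
grad_x = 2x + 1y, grad_y = 6y + 1x
Step 1: grad = (-7, 2), (-33/10, 4/5)
Step 2: grad = (-29/5, 3/2), (-68/25, 13/20)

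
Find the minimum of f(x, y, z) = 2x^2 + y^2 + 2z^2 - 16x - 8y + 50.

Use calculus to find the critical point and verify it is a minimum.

f(x,y,z) = 2x^2 + y^2 + 2z^2 - 16x - 8y + 50
df/dx = 4x + (-16) = 0 => x = 4
df/dy = 2y + (-8) = 0 => y = 4
df/dz = 4z + (0) = 0 => z = 0
f(4,4,0) = 2*(4)^2 + 1*(4)^2 + 2*(0)^2 + -16*(4) + -8*(4) + 50 = 2
Hessian is diagonal with entries 4, 2, 4 > 0, confirmed minimum.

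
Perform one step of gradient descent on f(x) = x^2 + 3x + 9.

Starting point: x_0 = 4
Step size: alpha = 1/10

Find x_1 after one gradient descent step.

f(x) = x^2 + 3x + 9
f'(x) = 2x + 3
f'(4) = 2*4 + (3) = 11
x_1 = x_0 - alpha * f'(x_0) = 4 - 1/10 * 11 = 29/10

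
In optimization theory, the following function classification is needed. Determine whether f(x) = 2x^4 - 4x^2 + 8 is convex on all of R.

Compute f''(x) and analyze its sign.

f(x) = 2x^4 - 4x^2 + 8
f'(x) = 8x^3 + -8x
f''(x) = 24x^2 + -8
f''(0) = -8 < 0, so not convex near x = 0
Therefore, f is not globally convex on R.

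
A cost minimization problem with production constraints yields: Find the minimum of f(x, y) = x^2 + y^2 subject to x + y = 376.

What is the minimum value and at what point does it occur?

Substitute y = 376 - x into f(x,y) = x^2 + y^2:
g(x) = x^2 + (376 - x)^2 = 2x^2 - 752x + 141376
g'(x) = 4x - 752 = 0  =>  x = 188
y = 376 - 188 = 188
Minimum value = 188^2 + 188^2 = 70688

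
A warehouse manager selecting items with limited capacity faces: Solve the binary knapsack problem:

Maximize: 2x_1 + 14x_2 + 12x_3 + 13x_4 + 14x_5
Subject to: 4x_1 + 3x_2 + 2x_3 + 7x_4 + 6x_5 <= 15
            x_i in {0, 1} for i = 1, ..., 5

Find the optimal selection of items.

Items: item 1 (v=2, w=4), item 2 (v=14, w=3), item 3 (v=12, w=2), item 4 (v=13, w=7), item 5 (v=14, w=6)
Capacity: 15
Checking all 32 subsets (w = total weight, v = total value):
  {}: w = 0, v = 0
  {1}: w = 4, v = 2
  {2}: w = 3, v = 14
  {3}: w = 2, v = 12
  {4}: w = 7, v = 13
  {5}: w = 6, v = 14
  {1, 2}: w = 7, v = 16
  {1, 3}: w = 6, v = 14
  {1, 4}: w = 11, v = 15
  {1, 5}: w = 10, v = 16
  {2, 3}: w = 5, v = 26
  {2, 4}: w = 10, v = 27
  {2, 5}: w = 9, v = 28
  {3, 4}: w = 9, v = 25
  {3, 5}: w = 8, v = 26
  {4, 5}: w = 13, v = 27
  {1, 2, 3}: w = 9, v = 28
  {1, 2, 4}: w = 14, v = 29
  {1, 2, 5}: w = 13, v = 30
  {1, 3, 4}: w = 13, v = 27
  {1, 3, 5}: w = 12, v = 28
  {1, 4, 5}: w = 17 > 15, infeasible
  {2, 3, 4}: w = 12, v = 39
  {2, 3, 5}: w = 11, v = 40
  {2, 4, 5}: w = 16 > 15, infeasible
  {3, 4, 5}: w = 15, v = 39
  {1, 2, 3, 4}: w = 16 > 15, infeasible
  {1, 2, 3, 5}: w = 15, v = 42
  {1, 2, 4, 5}: w = 20 > 15, infeasible
  {1, 3, 4, 5}: w = 19 > 15, infeasible
  {2, 3, 4, 5}: w = 18 > 15, infeasible
  {1, 2, 3, 4, 5}: w = 22 > 15, infeasible
Best feasible subset: items [1, 2, 3, 5]
Total weight: 15 <= 15, total value: 42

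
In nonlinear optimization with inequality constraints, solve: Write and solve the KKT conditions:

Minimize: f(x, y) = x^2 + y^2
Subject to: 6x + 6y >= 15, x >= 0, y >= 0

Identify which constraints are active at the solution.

KKT conditions for min x^2 + y^2 s.t. 6x + 6y >= 15, x >= 0, y >= 0:
Stationarity: 2x = mu*6 + mu_x, 2y = mu*6 + mu_y, with mu, mu_x, mu_y >= 0
Complementary slackness: mu*(6x + 6y - 15) = 0, mu_x*x = 0, mu_y*y = 0
(0, 0) is infeasible (6*0 + 6*0 < 15), so if mu = 0 stationarity would force x = mu_x/2 >= 0, y = mu_y/2 >= 0 with mu_x*x = mu_y*y = 0, i.e. x = y = 0: contradiction. Hence mu > 0 and 6x + 6y = 15 is active.
Try x > 0, y > 0 (so mu_x = mu_y = 0): x = 6*mu/2, y = 6*mu/2
Substitute: 6*(6*mu/2) + 6*(6*mu/2) = 15
  mu*72/2 = 15 => mu = 5/12
x* = 5/4 > 0, y* = 5/4 > 0, consistent with mu_x = mu_y = 0.
f is convex and the constraints are linear, so this KKT point is the global minimum.
f* = 25/8
Active constraints: 6x + 6y >= 15 (holds with equality, mu = 5/12 > 0); x >= 0 and y >= 0 are inactive (mu_x = mu_y = 0).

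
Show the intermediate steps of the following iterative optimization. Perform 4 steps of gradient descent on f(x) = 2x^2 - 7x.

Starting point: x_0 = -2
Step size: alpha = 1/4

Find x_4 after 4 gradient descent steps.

f(x) = 2x^2 - 7x, f'(x) = 4x + (-7)
Step 1: f'(-2) = -15, x_1 = -2 - 1/4 * -15 = 7/4
Step 2: f'(7/4) = 0, x_2 = 7/4 - 1/4 * 0 = 7/4
Step 3: f'(7/4) = 0, x_3 = 7/4 - 1/4 * 0 = 7/4
Step 4: f'(7/4) = 0, x_4 = 7/4 - 1/4 * 0 = 7/4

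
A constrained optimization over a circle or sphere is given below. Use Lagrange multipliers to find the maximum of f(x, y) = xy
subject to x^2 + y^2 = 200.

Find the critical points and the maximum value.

Lagrange conditions: y = 2*lambda*x and x = 2*lambda*y
If x = 0 then y = 0, violating the constraint, so x, y != 0.
Dividing: y/x = x/y => x^2 = y^2 => y = x or y = -x
Constraint: 2x^2 = 200 => x^2 = 100 => x = +/-10
Critical points: (10, 10), (-10, -10), (10, -10), (-10, 10)
  y = x:  xy = x^2 = 100  at (10, 10) and (-10, -10)
  y = -x: xy = -x^2 = -100 at (10, -10) and (-10, 10)
Maximum xy = 100 at (10, 10) and (-10, -10)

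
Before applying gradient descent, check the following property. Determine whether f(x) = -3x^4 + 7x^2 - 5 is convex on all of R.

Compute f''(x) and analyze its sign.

f(x) = -3x^4 + 7x^2 - 5
f'(x) = -12x^3 + 14x
f''(x) = -36x^2 + 14
f''(x) = -36x^2 + 14 -> -inf as |x| -> inf
Therefore, f is not globally convex on R.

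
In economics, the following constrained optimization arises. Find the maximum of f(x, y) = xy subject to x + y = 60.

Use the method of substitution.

Substitute y = 60 - x into f(x,y) = xy:
g(x) = x(60 - x) = 60x - x^2
g'(x) = 60 - 2x = 0  =>  x = 30
y = 60 - 30 = 30
Maximum value = 30 * 30 = 900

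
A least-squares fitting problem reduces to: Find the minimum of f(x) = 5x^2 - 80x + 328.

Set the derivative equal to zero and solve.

f(x) = 5x^2 - 80x + 328
f'(x) = 10x + (-80) = 0
x = 80/10 = 8
f(8) = 8
Since f''(x) = 10 > 0, this is a minimum.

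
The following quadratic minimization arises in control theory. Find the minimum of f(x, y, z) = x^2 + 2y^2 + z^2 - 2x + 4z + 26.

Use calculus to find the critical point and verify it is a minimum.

f(x,y,z) = x^2 + 2y^2 + z^2 - 2x + 4z + 26
df/dx = 2x + (-2) = 0 => x = 1
df/dy = 4y + (0) = 0 => y = 0
df/dz = 2z + (4) = 0 => z = -2
f(1,0,-2) = 1*(1)^2 + 2*(0)^2 + 1*(-2)^2 + -2*(1) + 4*(-2) + 26 = 21
Hessian is diagonal with entries 2, 4, 2 > 0, confirmed minimum.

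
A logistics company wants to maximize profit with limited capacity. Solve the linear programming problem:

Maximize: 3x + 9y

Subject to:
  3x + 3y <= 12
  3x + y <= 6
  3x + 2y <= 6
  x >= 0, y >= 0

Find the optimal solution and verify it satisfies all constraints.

Feasible vertices: (0, 0), (0, 3), (2, 0)
Objective 3x + 9y at each vertex:
  (0, 0): 0
  (0, 3): 27
  (2, 0): 6
Maximum is 27 at (0, 3).
Verify constraints at (x, y) = (0, 3):
  3*0 + 3*3 = 9 <= 12
  3*0 + 1*3 = 3 <= 6
  3*0 + 2*3 = 6 <= 6 (active)
  x = 0 >= 0, y = 3 >= 0. All constraints satisfied.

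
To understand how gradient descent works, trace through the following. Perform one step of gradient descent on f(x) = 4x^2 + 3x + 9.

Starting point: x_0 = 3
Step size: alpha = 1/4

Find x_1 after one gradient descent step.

f(x) = 4x^2 + 3x + 9
f'(x) = 8x + 3
f'(3) = 8*3 + (3) = 27
x_1 = x_0 - alpha * f'(x_0) = 3 - 1/4 * 27 = -15/4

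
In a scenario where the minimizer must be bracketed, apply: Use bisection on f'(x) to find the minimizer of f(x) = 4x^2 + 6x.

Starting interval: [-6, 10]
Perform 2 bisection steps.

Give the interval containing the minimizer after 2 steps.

Finding critical point of f(x) = 4x^2 + 6x using bisection on f'(x) = 8x + 6.
f'(x) = 0 when x = -3/4.
Starting interval: [-6, 10]
Step 1: mid = 2, f'(mid) = 22, new interval = [-6, 2]
Step 2: mid = -2, f'(mid) = -10, new interval = [-2, 2]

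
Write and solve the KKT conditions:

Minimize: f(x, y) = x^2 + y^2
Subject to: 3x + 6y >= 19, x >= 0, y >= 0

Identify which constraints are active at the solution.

KKT conditions for min x^2 + y^2 s.t. 3x + 6y >= 19, x >= 0, y >= 0:
Stationarity: 2x = mu*3 + mu_x, 2y = mu*6 + mu_y, with mu, mu_x, mu_y >= 0
Complementary slackness: mu*(3x + 6y - 19) = 0, mu_x*x = 0, mu_y*y = 0
(0, 0) is infeasible (3*0 + 6*0 < 19), so if mu = 0 stationarity would force x = mu_x/2 >= 0, y = mu_y/2 >= 0 with mu_x*x = mu_y*y = 0, i.e. x = y = 0: contradiction. Hence mu > 0 and 3x + 6y = 19 is active.
Try x > 0, y > 0 (so mu_x = mu_y = 0): x = 3*mu/2, y = 6*mu/2
Substitute: 3*(3*mu/2) + 6*(6*mu/2) = 19
  mu*45/2 = 19 => mu = 38/45
x* = 19/15 > 0, y* = 38/15 > 0, consistent with mu_x = mu_y = 0.
f is convex and the constraints are linear, so this KKT point is the global minimum.
f* = 361/45
Active constraints: 3x + 6y >= 19 (holds with equality, mu = 38/45 > 0); x >= 0 and y >= 0 are inactive (mu_x = mu_y = 0).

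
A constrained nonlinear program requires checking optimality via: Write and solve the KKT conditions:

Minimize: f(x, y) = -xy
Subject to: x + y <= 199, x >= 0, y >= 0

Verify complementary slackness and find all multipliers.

Problem: min -xy s.t. x + y <= 199 (multiplier lambda), x >= 0 (mu_x), y >= 0 (mu_y)
KKT stationarity: -y + lambda - mu_x = 0, -x + lambda - mu_y = 0, with lambda, mu_x, mu_y >= 0
Complementary slackness: lambda*(x + y - 199) = 0, mu_x*x = 0, mu_y*y = 0
If lambda = 0: y = -mu_x <= 0 and x = -mu_y <= 0 force x = y = 0 with f = 0; but x = y = 199/2 is feasible with f = -39601/4 < 0, so this is not the minimum. Hence lambda > 0 and x + y = 199.
Try x > 0, y > 0 (so mu_x = mu_y = 0): y = lambda, x = lambda => x = y = lambda
x + y = 199 => 2*lambda = 199 => lambda = 199/2
x* = y* = 199/2 > 0, consistent with mu_x = mu_y = 0.
(Any feasible point with x = 0 or y = 0 has f = 0 > -39601/4, so the minimum is not on those boundaries.)
min(-xy) = -39601/4 (i.e. max xy = 39601/4)
Multipliers: lambda = 199/2, mu_x = 0, mu_y = 0
Complementary slackness: lambda*(x + y - 199) = 199/2*(199/2 + 199/2 - 199) = 0, mu_x*x = 0*199/2 = 0, mu_y*y = 0*199/2 = 0. Satisfied.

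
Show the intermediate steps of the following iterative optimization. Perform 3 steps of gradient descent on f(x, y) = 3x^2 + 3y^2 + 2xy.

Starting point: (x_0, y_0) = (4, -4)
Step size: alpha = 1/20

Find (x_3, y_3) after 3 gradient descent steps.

f(x,y) = 3x^2 + 3y^2 + 2xy
grad_x = 6x + 2y, grad_y = 6y + 2x
Step 1: grad = (16, -16), (16/5, -16/5)
Step 2: grad = (64/5, -64/5), (64/25, -64/25)
Step 3: grad = (256/25, -256/25), (256/125, -256/125)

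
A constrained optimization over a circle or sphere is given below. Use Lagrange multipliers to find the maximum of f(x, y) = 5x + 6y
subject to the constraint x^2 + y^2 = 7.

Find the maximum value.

Set up Lagrange conditions: grad f = lambda * grad g
  5 = 2*lambda*x
  6 = 2*lambda*y
From these: x/y = 5/6, so x = 5t, y = 6t for some t.
Substitute into constraint: (5t)^2 + (6t)^2 = 7
  t^2 * 61 = 7
  t = sqrt(7/61)
Maximum = 5*x + 6*y = (5^2 + 6^2)*t = 61 * sqrt(7/61) = sqrt(427)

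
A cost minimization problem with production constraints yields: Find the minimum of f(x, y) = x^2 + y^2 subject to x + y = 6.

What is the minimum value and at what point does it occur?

Substitute y = 6 - x into f(x,y) = x^2 + y^2:
g(x) = x^2 + (6 - x)^2 = 2x^2 - 12x + 36
g'(x) = 4x - 12 = 0  =>  x = 3
y = 6 - 3 = 3
Minimum value = 3^2 + 3^2 = 18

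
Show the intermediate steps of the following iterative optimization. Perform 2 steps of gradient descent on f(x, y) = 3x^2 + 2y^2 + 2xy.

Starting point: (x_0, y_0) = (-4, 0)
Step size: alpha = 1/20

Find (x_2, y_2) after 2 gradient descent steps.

f(x,y) = 3x^2 + 2y^2 + 2xy
grad_x = 6x + 2y, grad_y = 4y + 2x
Step 1: grad = (-24, -8), (-14/5, 2/5)
Step 2: grad = (-16, -4), (-2, 3/5)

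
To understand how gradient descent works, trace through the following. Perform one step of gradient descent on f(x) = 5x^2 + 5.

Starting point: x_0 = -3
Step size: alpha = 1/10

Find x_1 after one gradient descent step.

f(x) = 5x^2 + 5
f'(x) = 10x + 0
f'(-3) = 10*-3 + (0) = -30
x_1 = x_0 - alpha * f'(x_0) = -3 - 1/10 * -30 = 0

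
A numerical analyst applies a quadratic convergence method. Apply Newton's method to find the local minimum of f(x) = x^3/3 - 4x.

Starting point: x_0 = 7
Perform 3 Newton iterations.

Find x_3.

f(x) = x^3/3 - 4x
f'(x) = x^2 - 4, f''(x) = 2x
Newton update: x_{n+1} = x_n - (x_n^2 - 4)/(2*x_n)
Step 1: x_0 = 7, f'=45, f''=14, x_1 = 53/14
Step 2: x_1 = 53/14, f'=2025/196, f''=53/7, x_2 = 3593/1484
Step 3: x_2 = 3593/1484, f'=4100625/2202256, f''=3593/742, x_3 = 21718673/10664024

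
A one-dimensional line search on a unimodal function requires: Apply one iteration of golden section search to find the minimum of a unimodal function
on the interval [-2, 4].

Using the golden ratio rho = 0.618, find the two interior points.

Golden section search on [-2, 4].
Golden ratio rho = 0.618 (approx).
Interior points:
  x_1 = -2 + (1-0.618)*6 = 0.2920
  x_2 = -2 + 0.618*6 = 1.7080
Compare f(x_1) and f(x_2) to determine which subinterval to keep.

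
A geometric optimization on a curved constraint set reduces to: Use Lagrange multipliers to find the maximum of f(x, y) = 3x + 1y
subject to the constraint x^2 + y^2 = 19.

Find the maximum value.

Set up Lagrange conditions: grad f = lambda * grad g
  3 = 2*lambda*x
  1 = 2*lambda*y
From these: x/y = 3/1, so x = 3t, y = 1t for some t.
Substitute into constraint: (3t)^2 + (1t)^2 = 19
  t^2 * 10 = 19
  t = sqrt(19/10)
Maximum = 3*x + 1*y = (3^2 + 1^2)*t = 10 * sqrt(19/10) = sqrt(190)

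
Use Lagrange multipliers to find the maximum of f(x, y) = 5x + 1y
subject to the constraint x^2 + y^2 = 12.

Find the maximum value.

Set up Lagrange conditions: grad f = lambda * grad g
  5 = 2*lambda*x
  1 = 2*lambda*y
From these: x/y = 5/1, so x = 5t, y = 1t for some t.
Substitute into constraint: (5t)^2 + (1t)^2 = 12
  t^2 * 26 = 12
  t = sqrt(12/26)
Maximum = 5*x + 1*y = (5^2 + 1^2)*t = 26 * sqrt(12/26) = sqrt(312)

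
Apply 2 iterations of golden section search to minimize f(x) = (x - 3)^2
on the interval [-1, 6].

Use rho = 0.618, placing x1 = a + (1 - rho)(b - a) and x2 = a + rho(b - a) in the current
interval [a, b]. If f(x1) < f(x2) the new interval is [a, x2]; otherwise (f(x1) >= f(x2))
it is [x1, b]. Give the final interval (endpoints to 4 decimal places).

Golden section search for min of f(x) = (x - 3)^2 on [-1, 6].
Each step: x1 = a + (1 - rho)(b - a), x2 = a + rho(b - a); if f(x1) < f(x2) keep [a, x2], otherwise keep [x1, b].
Step 1: [-1.0000, 6.0000], x1=1.6740 (f=1.7583), x2=3.3260 (f=0.1063); f(x1) > f(x2) => keep [1.6740, 6.0000]
Step 2: [1.6740, 6.0000], x1=3.3265 (f=0.1066), x2=4.3475 (f=1.8157); f(x1) < f(x2) => keep [1.6740, 4.3475]
Final interval: [1.6740, 4.3475]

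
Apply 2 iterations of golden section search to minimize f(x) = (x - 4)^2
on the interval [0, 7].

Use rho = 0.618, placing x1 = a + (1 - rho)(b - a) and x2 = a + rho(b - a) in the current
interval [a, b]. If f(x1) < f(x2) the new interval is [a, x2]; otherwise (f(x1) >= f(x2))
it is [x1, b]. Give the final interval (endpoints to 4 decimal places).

Golden section search for min of f(x) = (x - 4)^2 on [0, 7].
Each step: x1 = a + (1 - rho)(b - a), x2 = a + rho(b - a); if f(x1) < f(x2) keep [a, x2], otherwise keep [x1, b].
Step 1: [0.0000, 7.0000], x1=2.6740 (f=1.7583), x2=4.3260 (f=0.1063); f(x1) > f(x2) => keep [2.6740, 7.0000]
Step 2: [2.6740, 7.0000], x1=4.3265 (f=0.1066), x2=5.3475 (f=1.8157); f(x1) < f(x2) => keep [2.6740, 5.3475]
Final interval: [2.6740, 5.3475]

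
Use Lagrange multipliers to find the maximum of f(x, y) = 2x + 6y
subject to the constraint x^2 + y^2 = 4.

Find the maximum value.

Set up Lagrange conditions: grad f = lambda * grad g
  2 = 2*lambda*x
  6 = 2*lambda*y
From these: x/y = 2/6, so x = 2t, y = 6t for some t.
Substitute into constraint: (2t)^2 + (6t)^2 = 4
  t^2 * 40 = 4
  t = sqrt(4/40)
Maximum = 2*x + 6*y = (2^2 + 6^2)*t = 40 * sqrt(4/40) = sqrt(160)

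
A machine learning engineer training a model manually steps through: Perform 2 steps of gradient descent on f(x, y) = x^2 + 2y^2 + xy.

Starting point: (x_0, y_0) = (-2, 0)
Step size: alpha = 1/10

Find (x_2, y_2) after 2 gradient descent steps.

f(x,y) = x^2 + 2y^2 + xy
grad_x = 2x + 1y, grad_y = 4y + 1x
Step 1: grad = (-4, -2), (-8/5, 1/5)
Step 2: grad = (-3, -4/5), (-13/10, 7/25)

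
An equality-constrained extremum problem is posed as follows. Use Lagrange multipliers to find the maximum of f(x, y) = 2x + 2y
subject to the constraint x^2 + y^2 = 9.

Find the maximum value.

Set up Lagrange conditions: grad f = lambda * grad g
  2 = 2*lambda*x
  2 = 2*lambda*y
From these: x/y = 2/2, so x = 2t, y = 2t for some t.
Substitute into constraint: (2t)^2 + (2t)^2 = 9
  t^2 * 8 = 9
  t = sqrt(9/8)
Maximum = 2*x + 2*y = (2^2 + 2^2)*t = 8 * sqrt(9/8) = sqrt(72)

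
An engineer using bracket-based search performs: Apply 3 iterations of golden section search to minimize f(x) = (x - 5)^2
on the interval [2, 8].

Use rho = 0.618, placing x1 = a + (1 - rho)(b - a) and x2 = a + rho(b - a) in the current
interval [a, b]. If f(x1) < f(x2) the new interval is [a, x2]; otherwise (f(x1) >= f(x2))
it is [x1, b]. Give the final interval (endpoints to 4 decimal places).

Golden section search for min of f(x) = (x - 5)^2 on [2, 8].
Each step: x1 = a + (1 - rho)(b - a), x2 = a + rho(b - a); if f(x1) < f(x2) keep [a, x2], otherwise keep [x1, b].
Step 1: [2.0000, 8.0000], x1=4.2920 (f=0.5013), x2=5.7080 (f=0.5013); f(x1) = f(x2) (tie, not '<') => keep [4.2920, 8.0000]
Step 2: [4.2920, 8.0000], x1=5.7085 (f=0.5019), x2=6.5835 (f=2.5076); f(x1) < f(x2) => keep [4.2920, 6.5835]
Step 3: [4.2920, 6.5835], x1=5.1674 (f=0.0280), x2=5.7082 (f=0.5015); f(x1) < f(x2) => keep [4.2920, 5.7082]
Final interval: [4.2920, 5.7082]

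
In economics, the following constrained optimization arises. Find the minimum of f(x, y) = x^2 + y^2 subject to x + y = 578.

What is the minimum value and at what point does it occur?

Substitute y = 578 - x into f(x,y) = x^2 + y^2:
g(x) = x^2 + (578 - x)^2 = 2x^2 - 1156x + 334084
g'(x) = 4x - 1156 = 0  =>  x = 289
y = 578 - 289 = 289
Minimum value = 289^2 + 289^2 = 167042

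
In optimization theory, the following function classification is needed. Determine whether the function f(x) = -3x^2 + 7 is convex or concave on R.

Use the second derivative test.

f(x) = -3x^2 + 7
f'(x) = -6x + 0
f''(x) = -6
Since f''(x) = -6 < 0 for all x, f is concave on R.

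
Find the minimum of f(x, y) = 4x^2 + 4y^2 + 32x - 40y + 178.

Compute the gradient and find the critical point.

f(x,y) = 4x^2 + 4y^2 + 32x - 40y + 178
df/dx = 8x + (32) = 0  =>  x = -4
df/dy = 8y + (-40) = 0  =>  y = 5
f(-4, 5) = 4*(-4)^2 + 4*(5)^2 + 32*(-4) + -40*(5) + 178 = 14
Hessian is diagonal with entries 8, 8 > 0, so this is a minimum.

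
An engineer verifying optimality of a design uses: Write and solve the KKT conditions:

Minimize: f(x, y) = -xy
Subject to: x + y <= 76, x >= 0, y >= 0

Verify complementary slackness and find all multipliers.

Problem: min -xy s.t. x + y <= 76 (multiplier lambda), x >= 0 (mu_x), y >= 0 (mu_y)
KKT stationarity: -y + lambda - mu_x = 0, -x + lambda - mu_y = 0, with lambda, mu_x, mu_y >= 0
Complementary slackness: lambda*(x + y - 76) = 0, mu_x*x = 0, mu_y*y = 0
If lambda = 0: y = -mu_x <= 0 and x = -mu_y <= 0 force x = y = 0 with f = 0; but x = y = 38 is feasible with f = -1444 < 0, so this is not the minimum. Hence lambda > 0 and x + y = 76.
Try x > 0, y > 0 (so mu_x = mu_y = 0): y = lambda, x = lambda => x = y = lambda
x + y = 76 => 2*lambda = 76 => lambda = 38
x* = y* = 38 > 0, consistent with mu_x = mu_y = 0.
(Any feasible point with x = 0 or y = 0 has f = 0 > -1444, so the minimum is not on those boundaries.)
min(-xy) = -1444 (i.e. max xy = 1444)
Multipliers: lambda = 38, mu_x = 0, mu_y = 0
Complementary slackness: lambda*(x + y - 76) = 38*(38 + 38 - 76) = 0, mu_x*x = 0*38 = 0, mu_y*y = 0*38 = 0. Satisfied.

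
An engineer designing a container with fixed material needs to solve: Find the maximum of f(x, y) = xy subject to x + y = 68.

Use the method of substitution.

Substitute y = 68 - x into f(x,y) = xy:
g(x) = x(68 - x) = 68x - x^2
g'(x) = 68 - 2x = 0  =>  x = 34
y = 68 - 34 = 34
Maximum value = 34 * 34 = 1156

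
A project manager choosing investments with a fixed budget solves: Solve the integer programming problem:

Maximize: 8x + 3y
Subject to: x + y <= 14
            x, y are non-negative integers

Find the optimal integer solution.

Objective: 8x + 3y, constraint: x + y <= 14
Coefficient of x is 8 >= coefficient of y is 3, so allocate the entire budget to x.
Optimal: x = 14, y = 0, value = 112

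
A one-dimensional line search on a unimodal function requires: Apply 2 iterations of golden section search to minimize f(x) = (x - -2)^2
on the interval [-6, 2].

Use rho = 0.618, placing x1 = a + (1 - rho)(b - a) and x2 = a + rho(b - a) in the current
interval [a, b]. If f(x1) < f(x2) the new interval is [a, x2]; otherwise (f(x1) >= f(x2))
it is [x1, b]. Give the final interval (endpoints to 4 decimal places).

Golden section search for min of f(x) = (x - -2)^2 on [-6, 2].
Each step: x1 = a + (1 - rho)(b - a), x2 = a + rho(b - a); if f(x1) < f(x2) keep [a, x2], otherwise keep [x1, b].
Step 1: [-6.0000, 2.0000], x1=-2.9440 (f=0.8911), x2=-1.0560 (f=0.8911); f(x1) = f(x2) (tie, not '<') => keep [-2.9440, 2.0000]
Step 2: [-2.9440, 2.0000], x1=-1.0554 (f=0.8923), x2=0.1114 (f=4.4580); f(x1) < f(x2) => keep [-2.9440, 0.1114]
Final interval: [-2.9440, 0.1114]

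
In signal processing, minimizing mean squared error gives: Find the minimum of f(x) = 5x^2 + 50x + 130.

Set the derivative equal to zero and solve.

f(x) = 5x^2 + 50x + 130
f'(x) = 10x + (50) = 0
x = -50/10 = -5
f(-5) = 5
Since f''(x) = 10 > 0, this is a minimum.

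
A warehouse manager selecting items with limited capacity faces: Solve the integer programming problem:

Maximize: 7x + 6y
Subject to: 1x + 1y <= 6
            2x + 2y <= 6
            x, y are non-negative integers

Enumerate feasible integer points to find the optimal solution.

Constraint 1: 1x + 1y <= 6
Constraint 2: 2x + 2y <= 6
Feasible x range (need y >= 0): 0 <= x <= min(6/1, 6/2) => x in {0, ..., 3}.
Enumerate feasible integer points row by row (the coefficient of y is 6 > 0, so for each x the largest feasible y gives the best value):
  x = 0: y <= min((6 - 1*0)/1, (6 - 2*0)/2) => y in {0, ..., 3}; best 7*0 + 6*3 = 18
  x = 1: y <= min((6 - 1*1)/1, (6 - 2*1)/2) => y in {0, ..., 2}; best 7*1 + 6*2 = 19
  x = 2: y <= min((6 - 1*2)/1, (6 - 2*2)/2) => y in {0, ..., 1}; best 7*2 + 6*1 = 20
  x = 3: y <= min((6 - 1*3)/1, (6 - 2*3)/2) => y in {0}; best 7*3 + 6*0 = 21
The maximum 7x + 6y = 21 is achieved at x = 3, y = 0.
Check: 1*3 + 1*0 = 3 <= 6 and 2*3 + 2*0 = 6 <= 6.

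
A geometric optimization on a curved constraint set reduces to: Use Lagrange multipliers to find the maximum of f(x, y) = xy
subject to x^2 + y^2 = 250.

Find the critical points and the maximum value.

Lagrange conditions: y = 2*lambda*x and x = 2*lambda*y
If x = 0 then y = 0, violating the constraint, so x, y != 0.
Dividing: y/x = x/y => x^2 = y^2 => y = x or y = -x
Constraint: 2x^2 = 250 => x^2 = 125 => x = +/-sqrt(125)
Critical points: (sqrt(125), sqrt(125)), (-sqrt(125), -sqrt(125)), (sqrt(125), -sqrt(125)), (-sqrt(125), sqrt(125))
  y = x:  xy = x^2 = 125  at (sqrt(125), sqrt(125)) and (-sqrt(125), -sqrt(125))
  y = -x: xy = -x^2 = -125 at (sqrt(125), -sqrt(125)) and (-sqrt(125), sqrt(125))
Maximum xy = 125 at (sqrt(125), sqrt(125)) and (-sqrt(125), -sqrt(125))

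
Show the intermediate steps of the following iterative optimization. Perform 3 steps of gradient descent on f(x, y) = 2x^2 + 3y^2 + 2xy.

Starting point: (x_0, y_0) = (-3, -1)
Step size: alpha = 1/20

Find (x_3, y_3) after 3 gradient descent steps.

f(x,y) = 2x^2 + 3y^2 + 2xy
grad_x = 4x + 2y, grad_y = 6y + 2x
Step 1: grad = (-14, -12), (-23/10, -2/5)
Step 2: grad = (-10, -7), (-9/5, -1/20)
Step 3: grad = (-73/10, -39/10), (-287/200, 29/200)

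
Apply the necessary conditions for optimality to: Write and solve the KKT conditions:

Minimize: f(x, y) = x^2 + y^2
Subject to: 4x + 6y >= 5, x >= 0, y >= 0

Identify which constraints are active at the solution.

KKT conditions for min x^2 + y^2 s.t. 4x + 6y >= 5, x >= 0, y >= 0:
Stationarity: 2x = mu*4 + mu_x, 2y = mu*6 + mu_y, with mu, mu_x, mu_y >= 0
Complementary slackness: mu*(4x + 6y - 5) = 0, mu_x*x = 0, mu_y*y = 0
(0, 0) is infeasible (4*0 + 6*0 < 5), so if mu = 0 stationarity would force x = mu_x/2 >= 0, y = mu_y/2 >= 0 with mu_x*x = mu_y*y = 0, i.e. x = y = 0: contradiction. Hence mu > 0 and 4x + 6y = 5 is active.
Try x > 0, y > 0 (so mu_x = mu_y = 0): x = 4*mu/2, y = 6*mu/2
Substitute: 4*(4*mu/2) + 6*(6*mu/2) = 5
  mu*52/2 = 5 => mu = 5/26
x* = 5/13 > 0, y* = 15/26 > 0, consistent with mu_x = mu_y = 0.
f is convex and the constraints are linear, so this KKT point is the global minimum.
f* = 25/52
Active constraints: 4x + 6y >= 5 (holds with equality, mu = 5/26 > 0); x >= 0 and y >= 0 are inactive (mu_x = mu_y = 0).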